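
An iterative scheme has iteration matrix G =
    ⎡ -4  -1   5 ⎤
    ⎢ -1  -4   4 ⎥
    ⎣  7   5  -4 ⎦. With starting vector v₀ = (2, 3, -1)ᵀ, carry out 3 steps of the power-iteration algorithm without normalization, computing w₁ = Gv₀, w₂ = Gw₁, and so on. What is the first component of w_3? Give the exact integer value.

w1 = Gv₀ = ((-4)·2 + (-1)·3 + 5·(-1); (-1)·2 + (-4)·3 + 4·(-1); 7·2 + 5·3 + (-4)·(-1)) = (-16, -18, 33)
w2 = Gw1 = ((-4)·(-16) + (-1)·(-18) + 5·33; (-1)·(-16) + (-4)·(-18) + 4·33; 7·(-16) + 5·(-18) + (-4)·33) = (247, 220, -334)
w3 = Gw2 = (-2878, -2463, 4165)
The requested component of w3 is -2878.

-2878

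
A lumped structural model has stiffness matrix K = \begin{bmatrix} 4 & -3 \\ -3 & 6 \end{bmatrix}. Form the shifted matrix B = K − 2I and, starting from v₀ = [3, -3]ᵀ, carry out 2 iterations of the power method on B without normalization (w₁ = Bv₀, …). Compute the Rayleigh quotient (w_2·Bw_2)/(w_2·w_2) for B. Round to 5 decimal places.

6.16228

B = K − 2I has rows (2, -3); (-3, 4)
w1 = Bv₀ = (15, -21)
w2 = Bw1 = (93, -129)
Bw2 = (573, -795)
w2·Bw2 = 155844; w2·w2 = 25290; μ ≈ 155844/25290 = 6.16228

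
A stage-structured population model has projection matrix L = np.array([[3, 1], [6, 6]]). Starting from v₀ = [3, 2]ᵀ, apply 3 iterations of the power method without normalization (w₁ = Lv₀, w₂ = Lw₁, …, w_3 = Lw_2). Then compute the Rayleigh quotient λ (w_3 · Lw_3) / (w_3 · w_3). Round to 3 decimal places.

λ ≈ 7.400

w1 = Lv₀ = (11, 30)
w2 = Lw1 = (63, 246)
w3 = Lw2 = (435, 1854)
Lw3 = (3159, 13734)
w3·Lw3 = 435·3159 + 1854·13734 = 26837001; w3·w3 = 435·435 + 1854·1854 = 3626541
λ ≈ 26837001/3626541 = 7.400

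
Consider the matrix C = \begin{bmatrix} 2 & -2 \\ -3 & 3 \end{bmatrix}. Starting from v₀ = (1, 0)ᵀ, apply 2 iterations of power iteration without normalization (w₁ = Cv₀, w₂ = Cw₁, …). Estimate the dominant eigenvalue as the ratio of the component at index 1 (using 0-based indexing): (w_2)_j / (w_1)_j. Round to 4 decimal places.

λ ≈ 5.0000

w1 = Cv₀ = (2·1 + (-2)·0; (-3)·1 + 3·0) = (2, -3)
w2 = Cw1 = (2·2 + (-2)·(-3); (-3)·2 + 3·(-3)) = (10, -15)
Ratio at component: -15 / -3 = 5.0000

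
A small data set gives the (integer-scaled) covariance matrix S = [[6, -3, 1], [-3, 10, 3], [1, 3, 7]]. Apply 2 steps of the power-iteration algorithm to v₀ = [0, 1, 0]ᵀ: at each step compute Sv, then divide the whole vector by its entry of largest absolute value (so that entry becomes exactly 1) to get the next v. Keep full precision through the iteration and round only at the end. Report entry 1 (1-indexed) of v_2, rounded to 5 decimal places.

-0.38136

Sv0 = (-3.000000, 10.000000, 3.000000); divide by 10.000000 → v1 = (-0.300000, 1.000000, 0.300000)
Sv1 = (-4.500000, 11.800000, 4.800000); divide by 11.800000 → v2 = (-0.381356, 1.000000, 0.406780)
Requested entry of v2: -45/118 = -0.38136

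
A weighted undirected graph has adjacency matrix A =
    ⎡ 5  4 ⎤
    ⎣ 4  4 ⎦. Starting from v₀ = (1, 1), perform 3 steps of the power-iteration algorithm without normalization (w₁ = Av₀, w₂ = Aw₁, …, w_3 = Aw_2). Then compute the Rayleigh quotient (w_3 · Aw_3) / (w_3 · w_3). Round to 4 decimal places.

w1 = Av₀ = (9, 8)
w2 = Aw1 = (77, 68)
w3 = Aw2 = (657, 580)
Aw3 = (5605, 4948)
w3·Aw3 = 657·5605 + 580·4948 = 6552325; w3·w3 = 657·657 + 580·580 = 768049
λ ≈ 6552325/768049 = 8.5311

λ ≈ 8.5311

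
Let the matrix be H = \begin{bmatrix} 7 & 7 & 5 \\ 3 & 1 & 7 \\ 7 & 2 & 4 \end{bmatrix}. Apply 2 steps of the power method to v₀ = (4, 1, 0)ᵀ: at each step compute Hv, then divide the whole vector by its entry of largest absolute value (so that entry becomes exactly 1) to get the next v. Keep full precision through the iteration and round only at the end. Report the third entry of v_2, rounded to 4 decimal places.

0.8045

Hv0 = (35.00000, 13.00000, 30.00000); divide by 35.00000 → v1 = (1.00000, 0.37143, 0.85714)
Hv1 = (13.88571, 9.37143, 11.17143); divide by 13.88571 → v2 = (1.00000, 0.67490, 0.80453)
Requested entry of v2: 391/486 = 0.8045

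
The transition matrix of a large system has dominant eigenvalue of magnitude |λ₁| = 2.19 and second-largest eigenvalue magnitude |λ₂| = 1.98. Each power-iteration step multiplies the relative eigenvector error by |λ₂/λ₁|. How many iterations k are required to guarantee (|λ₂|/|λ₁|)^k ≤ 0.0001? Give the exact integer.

92

|λ₂/λ₁| = 1.98/2.19 = 0.90411
Need k ≥ ln(0.0001) / ln(0.90411) = -9.2103 / -0.1008 ≈ 91.368
Smallest integer k satisfying the bound: 92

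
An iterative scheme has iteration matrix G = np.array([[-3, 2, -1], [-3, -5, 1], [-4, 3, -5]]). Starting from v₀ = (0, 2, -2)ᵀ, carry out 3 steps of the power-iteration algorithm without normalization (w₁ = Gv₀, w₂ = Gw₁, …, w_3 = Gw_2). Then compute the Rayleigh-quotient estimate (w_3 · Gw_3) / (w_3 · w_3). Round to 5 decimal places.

λ ≈ -7.05647

w1 = Gv₀ = (6, -12, 16)
w2 = Gw1 = (-58, 58, -140)
w3 = Gw2 = (430, -256, 1106)
Gw3 = (-2908, 1096, -8018)
w3·Gw3 = 430·(-2908) + (-256)·1096 + 1106·(-8018) = -10398924; w3·w3 = 430·430 + (-256)·(-256) + 1106·1106 = 1473672
λ ≈ -10398924/1473672 = -7.05647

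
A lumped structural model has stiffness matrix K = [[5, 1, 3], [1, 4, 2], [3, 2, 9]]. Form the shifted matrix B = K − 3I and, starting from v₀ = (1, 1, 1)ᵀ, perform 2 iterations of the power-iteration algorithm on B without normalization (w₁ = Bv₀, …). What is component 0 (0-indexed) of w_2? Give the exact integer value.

B = K − 3I has rows (2, 1, 3); (1, 1, 2); (3, 2, 6)
w1 = Bv₀ = (2·1 + 1·1 + 3·1; 1·1 + 1·1 + 2·1; 3·1 + 2·1 + 6·1) = (6, 4, 11)
w2 = Bw1 = (2·6 + 1·4 + 3·11; 1·6 + 1·4 + 2·11; 3·6 + 2·4 + 6·11) = (49, 32, 92)
Requested component of w2: 49

49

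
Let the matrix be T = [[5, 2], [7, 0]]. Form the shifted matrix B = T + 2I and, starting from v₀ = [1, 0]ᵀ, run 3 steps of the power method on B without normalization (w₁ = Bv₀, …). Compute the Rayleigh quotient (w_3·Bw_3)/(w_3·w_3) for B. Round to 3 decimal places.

9.000

B = T + 2I has rows (7, 2); (7, 2)
w1 = Bv₀ = (7·1 + 2·0; 7·1 + 2·0) = (7, 7)
w2 = Bw1 = (7·7 + 2·7; 7·7 + 2·7) = (63, 63)
w3 = Bw2 = (567, 567)
Bw3 = (5103, 5103)
w3·Bw3 = 5786802; w3·w3 = 642978; μ ≈ 5786802/642978 = 9.000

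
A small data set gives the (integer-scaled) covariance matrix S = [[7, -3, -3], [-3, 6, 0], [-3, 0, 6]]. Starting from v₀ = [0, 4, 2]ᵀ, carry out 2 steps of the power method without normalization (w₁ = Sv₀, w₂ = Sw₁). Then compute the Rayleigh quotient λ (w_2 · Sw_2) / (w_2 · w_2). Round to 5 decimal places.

w1 = Sv₀ = (7·0 + (-3)·4 + (-3)·2; (-3)·0 + 6·4 + 0·2; (-3)·0 + 0·4 + 6·2) = (-18, 24, 12)
w2 = Sw1 = (7·(-18) + (-3)·24 + (-3)·12; (-3)·(-18) + 6·24 + 0·12; (-3)·(-18) + 0·24 + 6·12) = (-234, 198, 126)
Sw2 = (-2610, 1890, 1458)
w2·Sw2 = (-234)·(-2610) + 198·1890 + 126·1458 = 1168668; w2·w2 = (-234)·(-234) + 198·198 + 126·126 = 109836
λ ≈ 1168668/109836 = 10.64012

λ ≈ 10.64012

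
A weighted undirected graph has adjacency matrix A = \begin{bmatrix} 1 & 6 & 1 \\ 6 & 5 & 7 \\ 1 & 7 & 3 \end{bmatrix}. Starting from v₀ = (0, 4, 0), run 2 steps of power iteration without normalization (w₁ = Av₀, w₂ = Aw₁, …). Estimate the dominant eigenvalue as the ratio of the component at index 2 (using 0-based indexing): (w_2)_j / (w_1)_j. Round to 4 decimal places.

8.8571

w1 = Av₀ = (1·0 + 6·4 + 1·0; 6·0 + 5·4 + 7·0; 1·0 + 7·4 + 3·0) = (24, 20, 28)
w2 = Aw1 = (1·24 + 6·20 + 1·28; 6·24 + 5·20 + 7·28; 1·24 + 7·20 + 3·28) = (172, 440, 248)
Ratio at component: 248 / 28 = 8.8571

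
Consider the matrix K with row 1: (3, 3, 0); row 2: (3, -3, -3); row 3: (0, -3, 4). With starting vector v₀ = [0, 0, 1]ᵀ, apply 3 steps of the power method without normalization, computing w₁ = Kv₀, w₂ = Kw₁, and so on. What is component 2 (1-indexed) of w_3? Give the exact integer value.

w1 = Kv₀ = (0, -3, 4)
w2 = Kw1 = (-9, -3, 25)
w3 = Kw2 = (-36, -93, 109)
The requested component of w3 is -93.

-93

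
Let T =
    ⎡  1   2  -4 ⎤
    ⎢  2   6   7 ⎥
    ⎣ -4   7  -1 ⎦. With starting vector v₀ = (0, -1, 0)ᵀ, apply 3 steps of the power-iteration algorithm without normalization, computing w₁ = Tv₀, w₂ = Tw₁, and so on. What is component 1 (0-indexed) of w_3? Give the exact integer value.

-695

w1 = Tv₀ = (1·0 + 2·(-1) + (-4)·0; 2·0 + 6·(-1) + 7·0; (-4)·0 + 7·(-1) + (-1)·0) = (-2, -6, -7)
w2 = Tw1 = (1·(-2) + 2·(-6) + (-4)·(-7); 2·(-2) + 6·(-6) + 7·(-7); (-4)·(-2) + 7·(-6) + (-1)·(-7)) = (14, -89, -27)
w3 = Tw2 = (-56, -695, -652)
The requested component of w3 is -695.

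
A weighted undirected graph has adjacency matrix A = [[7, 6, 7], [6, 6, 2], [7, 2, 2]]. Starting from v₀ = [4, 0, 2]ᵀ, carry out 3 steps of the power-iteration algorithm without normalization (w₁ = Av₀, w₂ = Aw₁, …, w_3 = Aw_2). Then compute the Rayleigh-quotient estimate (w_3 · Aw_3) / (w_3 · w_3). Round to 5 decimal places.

15.76051

w1 = Av₀ = (7·4 + 6·0 + 7·2; 6·4 + 6·0 + 2·2; 7·4 + 2·0 + 2·2) = (42, 28, 32)
w2 = Aw1 = (7·42 + 6·28 + 7·32; 6·42 + 6·28 + 2·32; 7·42 + 2·28 + 2·32) = (686, 484, 414)
w3 = Aw2 = (10604, 7848, 6598)
Aw3 = (167502, 123908, 103120)
w3·Aw3 = 10604·167502 + 7848·123908 + 6598·103120 = 3429006952; w3·w3 = 10604·10604 + 7848·7848 + 6598·6598 = 217569524
λ ≈ 3429006952/217569524 = 15.76051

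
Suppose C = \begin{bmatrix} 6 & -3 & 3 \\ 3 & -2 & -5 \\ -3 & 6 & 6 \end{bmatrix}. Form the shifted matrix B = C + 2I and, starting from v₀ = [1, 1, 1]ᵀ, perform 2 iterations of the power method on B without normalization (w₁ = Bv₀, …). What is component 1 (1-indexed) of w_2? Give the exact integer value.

103

B = C + 2I has rows (8, -3, 3); (3, 0, -5); (-3, 6, 8)
w1 = Bv₀ = (8·1 + (-3)·1 + 3·1; 3·1 + 0·1 + (-5)·1; (-3)·1 + 6·1 + 8·1) = (8, -2, 11)
w2 = Bw1 = (8·8 + (-3)·(-2) + 3·11; 3·8 + 0·(-2) + (-5)·11; (-3)·8 + 6·(-2) + 8·11) = (103, -31, 52)
Requested component of w2: 103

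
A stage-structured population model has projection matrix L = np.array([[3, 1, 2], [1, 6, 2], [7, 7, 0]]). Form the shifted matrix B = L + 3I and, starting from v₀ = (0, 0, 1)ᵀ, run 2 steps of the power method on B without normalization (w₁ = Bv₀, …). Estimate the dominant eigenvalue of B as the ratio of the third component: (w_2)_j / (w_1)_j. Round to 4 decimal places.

B = L + 3I has rows (6, 1, 2); (1, 9, 2); (7, 7, 3)
w1 = Bv₀ = (6·0 + 1·0 + 2·1; 1·0 + 9·0 + 2·1; 7·0 + 7·0 + 3·1) = (2, 2, 3)
w2 = Bw1 = (6·2 + 1·2 + 2·3; 1·2 + 9·2 + 2·3; 7·2 + 7·2 + 3·3) = (20, 26, 37)
Ratio: 37/3 = 12.3333

μ ≈ 12.3333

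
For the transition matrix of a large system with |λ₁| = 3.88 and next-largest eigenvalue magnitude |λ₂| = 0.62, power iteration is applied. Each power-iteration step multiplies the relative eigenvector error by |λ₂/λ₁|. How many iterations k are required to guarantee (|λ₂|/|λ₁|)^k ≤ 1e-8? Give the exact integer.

11

|λ₂/λ₁| = 0.62/3.88 = 0.15979
Need k ≥ ln(1e-8) / ln(0.15979) = -18.4207 / -1.8339 ≈ 10.045
Smallest integer k satisfying the bound: 11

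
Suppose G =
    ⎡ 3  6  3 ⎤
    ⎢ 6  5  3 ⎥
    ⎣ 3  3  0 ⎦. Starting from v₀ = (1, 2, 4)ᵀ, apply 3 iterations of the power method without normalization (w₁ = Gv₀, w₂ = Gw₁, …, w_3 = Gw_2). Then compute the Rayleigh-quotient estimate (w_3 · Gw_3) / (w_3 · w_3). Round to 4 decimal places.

λ ≈ 11.6220

w1 = Gv₀ = (27, 28, 9)
w2 = Gw1 = (276, 329, 165)
w3 = Gw2 = (3297, 3796, 1815)
Gw3 = (38112, 44207, 21279)
w3·Gw3 = 3297·38112 + 3796·44207 + 1815·21279 = 332086421; w3·w3 = 3297·3297 + 3796·3796 + 1815·1815 = 28574050
λ ≈ 332086421/28574050 = 11.6220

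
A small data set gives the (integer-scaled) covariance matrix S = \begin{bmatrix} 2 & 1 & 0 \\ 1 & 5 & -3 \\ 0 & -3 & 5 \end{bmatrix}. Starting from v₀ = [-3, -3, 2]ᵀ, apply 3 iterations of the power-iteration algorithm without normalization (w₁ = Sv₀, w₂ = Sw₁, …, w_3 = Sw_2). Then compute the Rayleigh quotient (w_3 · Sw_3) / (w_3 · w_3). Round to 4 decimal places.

8.0810

w1 = Sv₀ = (2·(-3) + 1·(-3) + 0·2; 1·(-3) + 5·(-3) + (-3)·2; 0·(-3) + (-3)·(-3) + 5·2) = (-9, -24, 19)
w2 = Sw1 = (2·(-9) + 1·(-24) + 0·19; 1·(-9) + 5·(-24) + (-3)·19; 0·(-9) + (-3)·(-24) + 5·19) = (-42, -186, 167)
w3 = Sw2 = (-270, -1473, 1393)
Sw3 = (-2013, -11814, 11384)
w3·Sw3 = (-270)·(-2013) + (-1473)·(-11814) + 1393·11384 = 33803444; w3·w3 = (-270)·(-270) + (-1473)·(-1473) + 1393·1393 = 4183078
λ ≈ 33803444/4183078 = 8.0810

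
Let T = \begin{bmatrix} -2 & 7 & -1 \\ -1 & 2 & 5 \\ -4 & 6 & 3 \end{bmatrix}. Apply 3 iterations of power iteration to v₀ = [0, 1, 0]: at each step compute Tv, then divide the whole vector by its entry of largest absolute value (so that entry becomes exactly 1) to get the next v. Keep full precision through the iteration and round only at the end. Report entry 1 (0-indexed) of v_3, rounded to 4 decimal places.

Tv0 = (7.00000, 2.00000, 6.00000); divide by 7.00000 → v1 = (1.00000, 0.28571, 0.85714)
Tv1 = (-0.85714, 3.85714, 0.28571); divide by 3.85714 → v2 = (-0.22222, 1.00000, 0.07407)
Tv2 = (7.37037, 2.59259, 7.11111); divide by 7.37037 → v3 = (1.00000, 0.35176, 0.96482)
Requested entry of v3: 70/199 = 0.3518

0.3518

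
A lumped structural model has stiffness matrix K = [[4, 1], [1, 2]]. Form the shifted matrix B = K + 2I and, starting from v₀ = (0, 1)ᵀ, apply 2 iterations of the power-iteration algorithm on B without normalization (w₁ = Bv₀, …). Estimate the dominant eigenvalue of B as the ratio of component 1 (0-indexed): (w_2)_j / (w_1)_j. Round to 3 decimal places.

μ ≈ 4.250

B = K + 2I has rows (6, 1); (1, 4)
w1 = Bv₀ = (6·0 + 1·1; 1·0 + 4·1) = (1, 4)
w2 = Bw1 = (6·1 + 1·4; 1·1 + 4·4) = (10, 17)
Ratio: 17/4 = 4.250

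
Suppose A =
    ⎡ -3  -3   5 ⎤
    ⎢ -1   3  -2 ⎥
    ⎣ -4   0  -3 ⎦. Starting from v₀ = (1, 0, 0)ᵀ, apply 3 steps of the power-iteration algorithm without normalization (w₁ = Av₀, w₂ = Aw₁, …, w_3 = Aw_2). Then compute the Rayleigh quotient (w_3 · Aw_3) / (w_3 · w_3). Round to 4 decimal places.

w1 = Av₀ = (-3, -1, -4)
w2 = Aw1 = (-8, 8, 24)
w3 = Aw2 = (120, -16, -40)
Aw3 = (-512, -88, -360)
w3·Aw3 = 120·(-512) + (-16)·(-88) + (-40)·(-360) = -45632; w3·w3 = 120·120 + (-16)·(-16) + (-40)·(-40) = 16256
λ ≈ -45632/16256 = -2.8071

-2.8071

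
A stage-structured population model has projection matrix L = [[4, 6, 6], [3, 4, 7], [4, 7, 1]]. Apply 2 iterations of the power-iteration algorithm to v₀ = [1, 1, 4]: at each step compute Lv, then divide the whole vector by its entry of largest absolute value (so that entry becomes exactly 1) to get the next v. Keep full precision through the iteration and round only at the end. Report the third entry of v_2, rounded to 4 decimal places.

Lv0 = (34.00000, 35.00000, 15.00000); divide by 35.00000 → v1 = (0.97143, 1.00000, 0.42857)
Lv1 = (12.45714, 9.91429, 11.31429); divide by 12.45714 → v2 = (1.00000, 0.79587, 0.90826)
Requested entry of v2: 396/436 = 0.9083

0.9083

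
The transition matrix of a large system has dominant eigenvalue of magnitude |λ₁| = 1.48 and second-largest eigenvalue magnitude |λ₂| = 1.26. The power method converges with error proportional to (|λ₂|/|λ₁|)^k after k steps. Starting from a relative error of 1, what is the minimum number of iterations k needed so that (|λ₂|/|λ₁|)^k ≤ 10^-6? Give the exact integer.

|λ₂/λ₁| = 1.26/1.48 = 0.85135
Need k ≥ ln(10^-6) / ln(0.85135) = -13.8155 / -0.1609 ≈ 85.848
Smallest integer k satisfying the bound: 86

86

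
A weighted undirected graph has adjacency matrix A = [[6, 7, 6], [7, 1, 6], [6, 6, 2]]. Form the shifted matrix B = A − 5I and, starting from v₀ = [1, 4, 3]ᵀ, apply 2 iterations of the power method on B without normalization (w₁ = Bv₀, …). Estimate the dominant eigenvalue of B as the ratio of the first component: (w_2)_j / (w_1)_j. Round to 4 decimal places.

B = A − 5I has rows (1, 7, 6); (7, -4, 6); (6, 6, -3)
w1 = Bv₀ = (1·1 + 7·4 + 6·3; 7·1 + (-4)·4 + 6·3; 6·1 + 6·4 + (-3)·3) = (47, 9, 21)
w2 = Bw1 = (1·47 + 7·9 + 6·21; 7·47 + (-4)·9 + 6·21; 6·47 + 6·9 + (-3)·21) = (236, 419, 273)
Ratio: 236/47 = 5.0213

5.0213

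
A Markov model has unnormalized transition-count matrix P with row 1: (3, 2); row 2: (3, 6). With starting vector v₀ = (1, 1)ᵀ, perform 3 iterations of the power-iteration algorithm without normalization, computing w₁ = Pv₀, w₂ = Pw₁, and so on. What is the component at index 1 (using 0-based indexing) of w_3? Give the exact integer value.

513

w1 = Pv₀ = (3·1 + 2·1; 3·1 + 6·1) = (5, 9)
w2 = Pw1 = (3·5 + 2·9; 3·5 + 6·9) = (33, 69)
w3 = Pw2 = (237, 513)
The requested component of w3 is 513.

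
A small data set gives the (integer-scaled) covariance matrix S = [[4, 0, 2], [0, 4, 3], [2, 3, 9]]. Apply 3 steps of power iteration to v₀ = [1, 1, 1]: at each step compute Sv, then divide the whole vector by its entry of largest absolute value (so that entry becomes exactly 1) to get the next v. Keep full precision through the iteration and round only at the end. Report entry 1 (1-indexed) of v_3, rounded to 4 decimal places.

Sv0 = (6.00000, 7.00000, 14.00000); divide by 14.00000 → v1 = (0.42857, 0.50000, 1.00000)
Sv1 = (3.71429, 5.00000, 11.35714); divide by 11.35714 → v2 = (0.32704, 0.44025, 1.00000)
Sv2 = (3.30818, 4.76101, 10.97484); divide by 10.97484 → v3 = (0.30143, 0.43381, 1.00000)
Requested entry of v3: 526/1745 = 0.3014

0.3014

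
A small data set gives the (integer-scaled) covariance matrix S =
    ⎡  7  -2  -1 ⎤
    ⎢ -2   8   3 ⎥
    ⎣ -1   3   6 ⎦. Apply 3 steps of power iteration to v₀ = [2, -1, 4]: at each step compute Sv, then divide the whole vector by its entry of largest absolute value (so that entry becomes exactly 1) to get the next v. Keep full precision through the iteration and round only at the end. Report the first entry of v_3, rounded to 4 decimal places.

0.4443

Sv0 = (12.00000, 0.00000, 19.00000); divide by 19.00000 → v1 = (0.63158, 0.00000, 1.00000)
Sv1 = (3.42105, 1.73684, 5.36842); divide by 5.36842 → v2 = (0.63725, 0.32353, 1.00000)
Sv2 = (2.81373, 4.31373, 6.33333); divide by 6.33333 → v3 = (0.44427, 0.68111, 1.00000)
Requested entry of v3: 287/646 = 0.4443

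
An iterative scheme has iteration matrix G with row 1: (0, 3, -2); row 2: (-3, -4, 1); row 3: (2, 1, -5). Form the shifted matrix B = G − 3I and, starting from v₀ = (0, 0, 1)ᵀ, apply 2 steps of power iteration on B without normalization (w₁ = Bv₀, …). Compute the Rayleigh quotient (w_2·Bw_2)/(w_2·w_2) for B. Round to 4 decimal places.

μ ≈ -7.5238

B = G − 3I has rows (-3, 3, -2); (-3, -7, 1); (2, 1, -8)
w1 = Bv₀ = ((-3)·0 + 3·0 + (-2)·1; (-3)·0 + (-7)·0 + 1·1; 2·0 + 1·0 + (-8)·1) = (-2, 1, -8)
w2 = Bw1 = ((-3)·(-2) + 3·1 + (-2)·(-8); (-3)·(-2) + (-7)·1 + 1·(-8); 2·(-2) + 1·1 + (-8)·(-8)) = (25, -9, 61)
Bw2 = (-224, 49, -447)
w2·Bw2 = -33308; w2·w2 = 4427; μ ≈ -33308/4427 = -7.5238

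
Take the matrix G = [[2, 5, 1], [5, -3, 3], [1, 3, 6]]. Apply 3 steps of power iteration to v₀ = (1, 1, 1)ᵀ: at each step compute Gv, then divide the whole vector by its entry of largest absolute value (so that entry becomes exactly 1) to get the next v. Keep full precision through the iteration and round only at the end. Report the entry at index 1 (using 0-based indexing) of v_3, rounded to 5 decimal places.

0.47479

Gv0 = (8.000000, 5.000000, 10.000000); divide by 10.000000 → v1 = (0.800000, 0.500000, 1.000000)
Gv1 = (5.100000, 5.500000, 8.300000); divide by 8.300000 → v2 = (0.614458, 0.662651, 1.000000)
Gv2 = (5.542169, 4.084337, 8.602410); divide by 8.602410 → v3 = (0.644258, 0.474790, 1.000000)
Requested entry of v3: 339/714 = 0.47479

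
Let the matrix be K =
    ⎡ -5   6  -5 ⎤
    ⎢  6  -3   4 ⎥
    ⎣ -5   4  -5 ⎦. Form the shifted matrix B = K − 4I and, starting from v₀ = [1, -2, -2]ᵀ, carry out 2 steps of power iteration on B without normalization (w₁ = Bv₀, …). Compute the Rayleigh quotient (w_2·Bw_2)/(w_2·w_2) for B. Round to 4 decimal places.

B = K − 4I has rows (-9, 6, -5); (6, -7, 4); (-5, 4, -9)
w1 = Bv₀ = (-11, 12, 5)
w2 = Bw1 = (146, -130, 58)
Bw2 = (-2384, 2018, -1772)
w2·Bw2 = -713180; w2·w2 = 41580; μ ≈ -713180/41580 = -17.1520

μ ≈ -17.1520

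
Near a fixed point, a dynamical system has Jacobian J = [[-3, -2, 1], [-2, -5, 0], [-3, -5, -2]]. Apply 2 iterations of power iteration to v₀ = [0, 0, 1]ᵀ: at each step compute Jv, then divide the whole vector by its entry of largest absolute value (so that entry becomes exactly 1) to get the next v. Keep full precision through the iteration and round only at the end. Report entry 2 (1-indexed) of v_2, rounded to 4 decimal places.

Jv0 = (1.00000, 0.00000, -2.00000); divide by -2.00000 → v1 = (-0.50000, 0.00000, 1.00000)
Jv1 = (2.50000, 1.00000, -0.50000); divide by 2.50000 → v2 = (1.00000, 0.40000, -0.20000)
Requested entry of v2: -2/-5 = 0.4000

0.4000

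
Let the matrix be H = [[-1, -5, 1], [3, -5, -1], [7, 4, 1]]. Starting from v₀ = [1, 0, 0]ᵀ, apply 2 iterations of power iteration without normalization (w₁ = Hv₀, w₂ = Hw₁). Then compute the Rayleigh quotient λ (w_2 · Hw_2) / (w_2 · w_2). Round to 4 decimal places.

w1 = Hv₀ = ((-1)·1 + (-5)·0 + 1·0; 3·1 + (-5)·0 + (-1)·0; 7·1 + 4·0 + 1·0) = (-1, 3, 7)
w2 = Hw1 = ((-1)·(-1) + (-5)·3 + 1·7; 3·(-1) + (-5)·3 + (-1)·7; 7·(-1) + 4·3 + 1·7) = (-7, -25, 12)
Hw2 = (144, 92, -137)
w2·Hw2 = (-7)·144 + (-25)·92 + 12·(-137) = -4952; w2·w2 = (-7)·(-7) + (-25)·(-25) + 12·12 = 818
λ ≈ -4952/818 = -6.0538

-6.0538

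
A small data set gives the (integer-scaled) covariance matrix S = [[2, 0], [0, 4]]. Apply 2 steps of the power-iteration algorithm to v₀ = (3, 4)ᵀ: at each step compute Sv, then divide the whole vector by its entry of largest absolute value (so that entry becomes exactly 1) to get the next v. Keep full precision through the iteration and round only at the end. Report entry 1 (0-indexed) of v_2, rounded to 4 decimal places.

1.0000

Sv0 = (6.00000, 16.00000); divide by 16.00000 → v1 = (0.37500, 1.00000)
Sv1 = (0.75000, 4.00000); divide by 4.00000 → v2 = (0.18750, 1.00000)
Requested entry of v2: 64/64 = 1.0000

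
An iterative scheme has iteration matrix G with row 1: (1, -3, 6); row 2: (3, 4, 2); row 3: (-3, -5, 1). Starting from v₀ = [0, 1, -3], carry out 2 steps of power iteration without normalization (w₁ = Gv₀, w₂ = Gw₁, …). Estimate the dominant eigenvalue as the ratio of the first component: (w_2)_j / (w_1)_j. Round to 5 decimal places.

w1 = Gv₀ = (1·0 + (-3)·1 + 6·(-3); 3·0 + 4·1 + 2·(-3); (-3)·0 + (-5)·1 + 1·(-3)) = (-21, -2, -8)
w2 = Gw1 = (1·(-21) + (-3)·(-2) + 6·(-8); 3·(-21) + 4·(-2) + 2·(-8); (-3)·(-21) + (-5)·(-2) + 1·(-8)) = (-63, -87, 65)
Ratio at component: -63 / -21 = 3.00000

3.00000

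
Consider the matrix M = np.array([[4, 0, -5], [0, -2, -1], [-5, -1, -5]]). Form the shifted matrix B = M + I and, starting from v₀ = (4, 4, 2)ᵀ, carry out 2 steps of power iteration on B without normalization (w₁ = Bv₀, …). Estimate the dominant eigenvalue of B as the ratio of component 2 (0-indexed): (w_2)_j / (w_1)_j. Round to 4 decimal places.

μ ≈ -2.6250

B = M + I has rows (5, 0, -5); (0, -1, -1); (-5, -1, -4)
w1 = Bv₀ = (5·4 + 0·4 + (-5)·2; 0·4 + (-1)·4 + (-1)·2; (-5)·4 + (-1)·4 + (-4)·2) = (10, -6, -32)
w2 = Bw1 = (5·10 + 0·(-6) + (-5)·(-32); 0·10 + (-1)·(-6) + (-1)·(-32); (-5)·10 + (-1)·(-6) + (-4)·(-32)) = (210, 38, 84)
Ratio: 84/-32 = -2.6250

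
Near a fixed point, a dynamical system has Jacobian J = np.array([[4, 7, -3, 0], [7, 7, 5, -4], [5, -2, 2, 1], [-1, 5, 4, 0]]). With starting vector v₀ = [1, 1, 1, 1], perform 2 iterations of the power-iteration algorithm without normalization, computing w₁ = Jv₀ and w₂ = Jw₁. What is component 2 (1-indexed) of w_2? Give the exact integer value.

w1 = Jv₀ = (4·1 + 7·1 + (-3)·1 + 0·1; 7·1 + 7·1 + 5·1 + (-4)·1; 5·1 + (-2)·1 + 2·1 + 1·1; (-1)·1 + 5·1 + 4·1 + 0·1) = (8, 15, 6, 8)
w2 = Jw1 = (4·8 + 7·15 + (-3)·6 + 0·8; 7·8 + 7·15 + 5·6 + (-4)·8; 5·8 + (-2)·15 + 2·6 + 1·8; (-1)·8 + 5·15 + 4·6 + 0·8) = (119, 159, 30, 91)
The requested component of w2 is 159.

159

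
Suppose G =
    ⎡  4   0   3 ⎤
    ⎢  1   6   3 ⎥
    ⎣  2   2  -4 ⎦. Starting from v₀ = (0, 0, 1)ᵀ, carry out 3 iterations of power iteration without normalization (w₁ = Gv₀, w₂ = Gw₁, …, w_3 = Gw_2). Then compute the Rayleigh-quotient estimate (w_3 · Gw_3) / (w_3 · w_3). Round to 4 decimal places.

w1 = Gv₀ = (4·0 + 0·0 + 3·1; 1·0 + 6·0 + 3·1; 2·0 + 2·0 + (-4)·1) = (3, 3, -4)
w2 = Gw1 = (4·3 + 0·3 + 3·(-4); 1·3 + 6·3 + 3·(-4); 2·3 + 2·3 + (-4)·(-4)) = (0, 9, 28)
w3 = Gw2 = (84, 138, -94)
Gw3 = (54, 630, 820)
w3·Gw3 = 84·54 + 138·630 + (-94)·820 = 14396; w3·w3 = 84·84 + 138·138 + (-94)·(-94) = 34936
λ ≈ 14396/34936 = 0.4121

λ ≈ 0.4121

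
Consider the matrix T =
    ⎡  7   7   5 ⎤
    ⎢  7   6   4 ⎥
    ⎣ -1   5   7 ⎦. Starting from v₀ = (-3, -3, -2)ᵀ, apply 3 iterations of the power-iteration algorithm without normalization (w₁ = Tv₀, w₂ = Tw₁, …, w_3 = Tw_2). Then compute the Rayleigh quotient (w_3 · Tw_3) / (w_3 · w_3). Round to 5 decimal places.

w1 = Tv₀ = (7·(-3) + 7·(-3) + 5·(-2); 7·(-3) + 6·(-3) + 4·(-2); (-1)·(-3) + 5·(-3) + 7·(-2)) = (-52, -47, -26)
w2 = Tw1 = (7·(-52) + 7·(-47) + 5·(-26); 7·(-52) + 6·(-47) + 4·(-26); (-1)·(-52) + 5·(-47) + 7·(-26)) = (-823, -750, -365)
w3 = Tw2 = (-12836, -11721, -5482)
Tw3 = (-199309, -182106, -84143)
w3·Tw3 = (-12836)·(-199309) + (-11721)·(-182106) + (-5482)·(-84143) = 5154066676; w3·w3 = (-12836)·(-12836) + (-11721)·(-11721) + (-5482)·(-5482) = 332197061
λ ≈ 5154066676/332197061 = 15.51509

15.51509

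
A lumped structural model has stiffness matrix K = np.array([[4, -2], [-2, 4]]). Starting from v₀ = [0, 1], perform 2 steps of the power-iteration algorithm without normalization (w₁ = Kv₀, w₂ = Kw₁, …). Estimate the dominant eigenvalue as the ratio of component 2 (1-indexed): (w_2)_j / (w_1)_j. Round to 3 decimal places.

w1 = Kv₀ = (-2, 4)
w2 = Kw1 = (-16, 20)
Ratio at component: 20 / 4 = 5.000

5.000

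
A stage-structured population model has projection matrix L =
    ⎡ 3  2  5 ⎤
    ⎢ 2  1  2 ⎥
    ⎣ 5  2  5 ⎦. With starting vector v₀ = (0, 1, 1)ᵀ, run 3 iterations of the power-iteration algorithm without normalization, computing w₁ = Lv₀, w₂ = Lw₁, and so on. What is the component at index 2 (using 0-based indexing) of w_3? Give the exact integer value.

w1 = Lv₀ = (3·0 + 2·1 + 5·1; 2·0 + 1·1 + 2·1; 5·0 + 2·1 + 5·1) = (7, 3, 7)
w2 = Lw1 = (3·7 + 2·3 + 5·7; 2·7 + 1·3 + 2·7; 5·7 + 2·3 + 5·7) = (62, 31, 76)
w3 = Lw2 = (628, 307, 752)
The requested component of w3 is 752.

752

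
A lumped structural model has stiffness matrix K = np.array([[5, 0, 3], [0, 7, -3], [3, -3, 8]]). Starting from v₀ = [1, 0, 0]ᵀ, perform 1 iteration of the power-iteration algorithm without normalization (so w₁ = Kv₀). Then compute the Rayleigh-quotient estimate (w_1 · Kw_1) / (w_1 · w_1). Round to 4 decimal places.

8.4412

w1 = Kv₀ = (5·1 + 0·0 + 3·0; 0·1 + 7·0 + (-3)·0; 3·1 + (-3)·0 + 8·0) = (5, 0, 3)
Kw1 = (34, -9, 39)
w1·Kw1 = 5·34 + 0·(-9) + 3·39 = 287; w1·w1 = 5·5 + 0·0 + 3·3 = 34
λ ≈ 287/34 = 8.4412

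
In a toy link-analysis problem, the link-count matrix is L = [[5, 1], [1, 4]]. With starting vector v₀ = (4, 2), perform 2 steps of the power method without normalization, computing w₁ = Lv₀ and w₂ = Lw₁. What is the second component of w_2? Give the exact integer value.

w1 = Lv₀ = (5·4 + 1·2; 1·4 + 4·2) = (22, 12)
w2 = Lw1 = (5·22 + 1·12; 1·22 + 4·12) = (122, 70)
The requested component of w2 is 70.

70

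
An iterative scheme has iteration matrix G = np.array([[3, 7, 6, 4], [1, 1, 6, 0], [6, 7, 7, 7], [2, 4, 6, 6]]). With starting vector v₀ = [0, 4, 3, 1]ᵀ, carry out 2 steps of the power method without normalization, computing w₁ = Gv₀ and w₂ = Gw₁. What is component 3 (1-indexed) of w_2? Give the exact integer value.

w1 = Gv₀ = (50, 22, 56, 40)
w2 = Gw1 = (800, 408, 1126, 764)
The requested component of w2 is 1126.

1126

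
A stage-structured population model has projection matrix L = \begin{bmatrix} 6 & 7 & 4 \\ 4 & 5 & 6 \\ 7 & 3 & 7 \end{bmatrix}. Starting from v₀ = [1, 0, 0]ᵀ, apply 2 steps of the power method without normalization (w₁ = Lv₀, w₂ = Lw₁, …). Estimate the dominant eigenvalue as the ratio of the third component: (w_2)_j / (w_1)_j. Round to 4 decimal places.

λ ≈ 14.7143

w1 = Lv₀ = (6·1 + 7·0 + 4·0; 4·1 + 5·0 + 6·0; 7·1 + 3·0 + 7·0) = (6, 4, 7)
w2 = Lw1 = (6·6 + 7·4 + 4·7; 4·6 + 5·4 + 6·7; 7·6 + 3·4 + 7·7) = (92, 86, 103)
Ratio at component: 103 / 7 = 14.7143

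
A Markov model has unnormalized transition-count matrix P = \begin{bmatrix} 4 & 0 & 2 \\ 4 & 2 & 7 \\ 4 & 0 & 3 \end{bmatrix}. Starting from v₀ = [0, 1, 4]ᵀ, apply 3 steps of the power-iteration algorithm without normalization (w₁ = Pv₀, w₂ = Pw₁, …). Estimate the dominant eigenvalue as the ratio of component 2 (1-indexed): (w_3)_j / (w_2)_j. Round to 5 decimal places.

w1 = Pv₀ = (4·0 + 0·1 + 2·4; 4·0 + 2·1 + 7·4; 4·0 + 0·1 + 3·4) = (8, 30, 12)
w2 = Pw1 = (4·8 + 0·30 + 2·12; 4·8 + 2·30 + 7·12; 4·8 + 0·30 + 3·12) = (56, 176, 68)
w3 = Pw2 = (360, 1052, 428)
Ratio at component: 1052 / 176 = 5.97727

λ ≈ 5.97727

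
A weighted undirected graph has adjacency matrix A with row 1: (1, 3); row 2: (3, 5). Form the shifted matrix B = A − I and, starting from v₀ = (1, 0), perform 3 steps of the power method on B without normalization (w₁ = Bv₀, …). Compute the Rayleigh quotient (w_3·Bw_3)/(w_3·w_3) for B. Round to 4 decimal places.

B = A − I has rows (0, 3); (3, 4)
w1 = Bv₀ = (0, 3)
w2 = Bw1 = (9, 12)
w3 = Bw2 = (36, 75)
Bw3 = (225, 408)
w3·Bw3 = 38700; w3·w3 = 6921; μ ≈ 38700/6921 = 5.5917

5.5917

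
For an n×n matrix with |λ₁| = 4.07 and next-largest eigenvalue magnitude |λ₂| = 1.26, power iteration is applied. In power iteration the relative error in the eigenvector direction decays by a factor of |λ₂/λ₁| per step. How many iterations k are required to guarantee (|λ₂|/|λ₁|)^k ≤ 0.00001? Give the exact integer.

|λ₂/λ₁| = 1.26/4.07 = 0.30958
Need k ≥ ln(0.00001) / ln(0.30958) = -11.5129 / -1.1725 ≈ 9.819
Smallest integer k satisfying the bound: 10

10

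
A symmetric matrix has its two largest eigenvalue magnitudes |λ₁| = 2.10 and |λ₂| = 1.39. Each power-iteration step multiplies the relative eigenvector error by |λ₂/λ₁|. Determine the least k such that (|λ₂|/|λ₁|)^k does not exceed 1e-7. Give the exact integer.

|λ₂/λ₁| = 1.39/2.10 = 0.66190
Need k ≥ ln(1e-7) / ln(0.66190) = -16.1181 / -0.4126 ≈ 39.062
Smallest integer k satisfying the bound: 40

40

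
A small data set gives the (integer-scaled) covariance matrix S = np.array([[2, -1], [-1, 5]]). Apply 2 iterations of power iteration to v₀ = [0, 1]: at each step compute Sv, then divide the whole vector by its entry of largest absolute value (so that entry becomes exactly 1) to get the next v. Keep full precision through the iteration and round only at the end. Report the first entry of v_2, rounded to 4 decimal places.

Sv0 = (-1.00000, 5.00000); divide by 5.00000 → v1 = (-0.20000, 1.00000)
Sv1 = (-1.40000, 5.20000); divide by 5.20000 → v2 = (-0.26923, 1.00000)
Requested entry of v2: -7/26 = -0.2692

-0.2692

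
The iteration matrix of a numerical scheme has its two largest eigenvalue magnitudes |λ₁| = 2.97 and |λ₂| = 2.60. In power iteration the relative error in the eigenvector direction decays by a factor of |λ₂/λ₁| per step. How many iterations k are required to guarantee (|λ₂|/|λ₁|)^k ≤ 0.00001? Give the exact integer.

|λ₂/λ₁| = 2.60/2.97 = 0.87542
Need k ≥ ln(0.00001) / ln(0.87542) = -11.5129 / -0.1331 ≈ 86.530
Smallest integer k satisfying the bound: 87

87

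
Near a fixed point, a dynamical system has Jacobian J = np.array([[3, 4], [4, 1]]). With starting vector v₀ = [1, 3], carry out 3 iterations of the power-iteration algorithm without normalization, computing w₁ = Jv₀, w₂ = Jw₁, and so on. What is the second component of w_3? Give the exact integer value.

359

w1 = Jv₀ = (3·1 + 4·3; 4·1 + 1·3) = (15, 7)
w2 = Jw1 = (3·15 + 4·7; 4·15 + 1·7) = (73, 67)
w3 = Jw2 = (487, 359)
The requested component of w3 is 359.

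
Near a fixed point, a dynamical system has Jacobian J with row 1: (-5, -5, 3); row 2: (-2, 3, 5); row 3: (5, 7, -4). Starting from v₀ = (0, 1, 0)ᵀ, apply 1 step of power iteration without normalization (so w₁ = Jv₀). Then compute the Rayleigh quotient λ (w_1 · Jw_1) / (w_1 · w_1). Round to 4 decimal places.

λ ≈ -2.6145

w1 = Jv₀ = ((-5)·0 + (-5)·1 + 3·0; (-2)·0 + 3·1 + 5·0; 5·0 + 7·1 + (-4)·0) = (-5, 3, 7)
Jw1 = (31, 54, -32)
w1·Jw1 = (-5)·31 + 3·54 + 7·(-32) = -217; w1·w1 = (-5)·(-5) + 3·3 + 7·7 = 83
λ ≈ -217/83 = -2.6145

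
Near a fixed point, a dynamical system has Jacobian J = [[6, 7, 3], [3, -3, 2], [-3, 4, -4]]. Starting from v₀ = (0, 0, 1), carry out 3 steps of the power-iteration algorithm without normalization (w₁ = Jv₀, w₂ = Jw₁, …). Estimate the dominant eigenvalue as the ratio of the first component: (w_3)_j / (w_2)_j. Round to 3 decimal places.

w1 = Jv₀ = (3, 2, -4)
w2 = Jw1 = (20, -5, 15)
w3 = Jw2 = (130, 105, -140)
Ratio at component: 130 / 20 = 6.500

6.500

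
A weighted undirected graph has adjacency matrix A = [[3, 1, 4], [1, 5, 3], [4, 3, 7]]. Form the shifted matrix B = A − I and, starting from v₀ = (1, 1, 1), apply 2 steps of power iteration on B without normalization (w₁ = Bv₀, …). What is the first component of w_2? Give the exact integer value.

B = A − I has rows (2, 1, 4); (1, 4, 3); (4, 3, 6)
w1 = Bv₀ = (2·1 + 1·1 + 4·1; 1·1 + 4·1 + 3·1; 4·1 + 3·1 + 6·1) = (7, 8, 13)
w2 = Bw1 = (2·7 + 1·8 + 4·13; 1·7 + 4·8 + 3·13; 4·7 + 3·8 + 6·13) = (74, 78, 130)
Requested component of w2: 74

74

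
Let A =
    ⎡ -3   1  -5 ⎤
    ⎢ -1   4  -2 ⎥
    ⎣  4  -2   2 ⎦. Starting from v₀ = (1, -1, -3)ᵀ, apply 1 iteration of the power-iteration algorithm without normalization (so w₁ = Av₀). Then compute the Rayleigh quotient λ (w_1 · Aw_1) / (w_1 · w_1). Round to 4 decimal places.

λ ≈ -2.9426

w1 = Av₀ = ((-3)·1 + 1·(-1) + (-5)·(-3); (-1)·1 + 4·(-1) + (-2)·(-3); 4·1 + (-2)·(-1) + 2·(-3)) = (11, 1, 0)
Aw1 = (-32, -7, 42)
w1·Aw1 = 11·(-32) + 1·(-7) + 0·42 = -359; w1·w1 = 11·11 + 1·1 + 0·0 = 122
λ ≈ -359/122 = -2.9426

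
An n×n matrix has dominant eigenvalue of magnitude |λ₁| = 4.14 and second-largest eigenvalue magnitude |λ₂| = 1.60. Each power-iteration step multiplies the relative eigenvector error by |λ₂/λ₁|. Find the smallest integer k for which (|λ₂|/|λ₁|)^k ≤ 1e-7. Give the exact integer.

|λ₂/λ₁| = 1.60/4.14 = 0.38647
Need k ≥ ln(1e-7) / ln(0.38647) = -16.1181 / -0.9507 ≈ 16.954
Smallest integer k satisfying the bound: 17

17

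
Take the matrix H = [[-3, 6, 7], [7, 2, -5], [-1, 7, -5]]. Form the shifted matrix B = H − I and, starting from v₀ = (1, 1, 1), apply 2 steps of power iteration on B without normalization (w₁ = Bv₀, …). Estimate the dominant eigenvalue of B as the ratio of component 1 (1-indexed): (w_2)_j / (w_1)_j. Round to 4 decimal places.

B = H − I has rows (-4, 6, 7); (7, 1, -5); (-1, 7, -6)
w1 = Bv₀ = ((-4)·1 + 6·1 + 7·1; 7·1 + 1·1 + (-5)·1; (-1)·1 + 7·1 + (-6)·1) = (9, 3, 0)
w2 = Bw1 = ((-4)·9 + 6·3 + 7·0; 7·9 + 1·3 + (-5)·0; (-1)·9 + 7·3 + (-6)·0) = (-18, 66, 12)
Ratio: -18/9 = -2.0000

μ ≈ -2.0000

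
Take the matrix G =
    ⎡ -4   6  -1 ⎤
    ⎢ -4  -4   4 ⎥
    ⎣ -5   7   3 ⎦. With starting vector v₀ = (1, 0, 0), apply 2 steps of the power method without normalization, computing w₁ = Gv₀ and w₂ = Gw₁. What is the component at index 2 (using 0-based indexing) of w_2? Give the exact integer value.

-23

w1 = Gv₀ = (-4, -4, -5)
w2 = Gw1 = (-3, 12, -23)
The requested component of w2 is -23.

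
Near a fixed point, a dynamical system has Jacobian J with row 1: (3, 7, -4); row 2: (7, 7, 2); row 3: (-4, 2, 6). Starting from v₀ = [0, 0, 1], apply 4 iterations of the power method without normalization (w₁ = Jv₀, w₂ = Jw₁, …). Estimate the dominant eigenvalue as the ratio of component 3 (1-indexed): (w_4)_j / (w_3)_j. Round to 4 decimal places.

λ ≈ 8.6286

w1 = Jv₀ = (3·0 + 7·0 + (-4)·1; 7·0 + 7·0 + 2·1; (-4)·0 + 2·0 + 6·1) = (-4, 2, 6)
w2 = Jw1 = (3·(-4) + 7·2 + (-4)·6; 7·(-4) + 7·2 + 2·6; (-4)·(-4) + 2·2 + 6·6) = (-22, -2, 56)
w3 = Jw2 = (-304, -56, 420)
w4 = Jw3 = (-2984, -1680, 3624)
Ratio at component: 3624 / 420 = 8.6286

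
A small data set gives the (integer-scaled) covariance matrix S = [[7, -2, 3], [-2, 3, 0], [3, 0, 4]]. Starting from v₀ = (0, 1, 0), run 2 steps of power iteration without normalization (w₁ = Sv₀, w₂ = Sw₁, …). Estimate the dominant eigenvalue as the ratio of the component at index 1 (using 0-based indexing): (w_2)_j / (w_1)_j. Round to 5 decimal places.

4.33333

w1 = Sv₀ = (7·0 + (-2)·1 + 3·0; (-2)·0 + 3·1 + 0·0; 3·0 + 0·1 + 4·0) = (-2, 3, 0)
w2 = Sw1 = (7·(-2) + (-2)·3 + 3·0; (-2)·(-2) + 3·3 + 0·0; 3·(-2) + 0·3 + 4·0) = (-20, 13, -6)
Ratio at component: 13 / 3 = 4.33333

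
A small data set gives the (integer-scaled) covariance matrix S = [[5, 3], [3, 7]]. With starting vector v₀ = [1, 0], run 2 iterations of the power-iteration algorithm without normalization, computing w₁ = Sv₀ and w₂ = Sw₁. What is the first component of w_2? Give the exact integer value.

w1 = Sv₀ = (5·1 + 3·0; 3·1 + 7·0) = (5, 3)
w2 = Sw1 = (5·5 + 3·3; 3·5 + 7·3) = (34, 36)
The requested component of w2 is 34.

34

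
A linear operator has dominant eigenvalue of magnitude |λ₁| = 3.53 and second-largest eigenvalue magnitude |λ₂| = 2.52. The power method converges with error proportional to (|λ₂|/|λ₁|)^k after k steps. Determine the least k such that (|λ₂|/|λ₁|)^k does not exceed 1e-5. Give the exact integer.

35

|λ₂/λ₁| = 2.52/3.53 = 0.71388
Need k ≥ ln(1e-5) / ln(0.71388) = -11.5129 / -0.3370 ≈ 34.159
Smallest integer k satisfying the bound: 35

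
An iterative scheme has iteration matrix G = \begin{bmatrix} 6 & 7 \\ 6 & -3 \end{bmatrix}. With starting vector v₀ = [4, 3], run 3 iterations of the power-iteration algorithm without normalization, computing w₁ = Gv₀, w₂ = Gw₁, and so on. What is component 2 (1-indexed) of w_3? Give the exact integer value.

w1 = Gv₀ = (6·4 + 7·3; 6·4 + (-3)·3) = (45, 15)
w2 = Gw1 = (6·45 + 7·15; 6·45 + (-3)·15) = (375, 225)
w3 = Gw2 = (3825, 1575)
The requested component of w3 is 1575.

1575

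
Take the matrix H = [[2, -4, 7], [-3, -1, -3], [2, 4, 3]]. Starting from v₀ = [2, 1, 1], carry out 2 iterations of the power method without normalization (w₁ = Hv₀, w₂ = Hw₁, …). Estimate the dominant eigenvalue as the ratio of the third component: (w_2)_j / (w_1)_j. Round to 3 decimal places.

λ ≈ 0.636

w1 = Hv₀ = (7, -10, 11)
w2 = Hw1 = (131, -44, 7)
Ratio at component: 7 / 11 = 0.636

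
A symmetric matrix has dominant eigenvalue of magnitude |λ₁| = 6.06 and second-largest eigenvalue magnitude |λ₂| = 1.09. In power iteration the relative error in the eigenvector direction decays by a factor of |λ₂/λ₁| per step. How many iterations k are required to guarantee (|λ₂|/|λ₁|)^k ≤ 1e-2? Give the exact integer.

3

|λ₂/λ₁| = 1.09/6.06 = 0.17987
Need k ≥ ln(1e-2) / ln(0.17987) = -4.6052 / -1.7155 ≈ 2.684
Smallest integer k satisfying the bound: 3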